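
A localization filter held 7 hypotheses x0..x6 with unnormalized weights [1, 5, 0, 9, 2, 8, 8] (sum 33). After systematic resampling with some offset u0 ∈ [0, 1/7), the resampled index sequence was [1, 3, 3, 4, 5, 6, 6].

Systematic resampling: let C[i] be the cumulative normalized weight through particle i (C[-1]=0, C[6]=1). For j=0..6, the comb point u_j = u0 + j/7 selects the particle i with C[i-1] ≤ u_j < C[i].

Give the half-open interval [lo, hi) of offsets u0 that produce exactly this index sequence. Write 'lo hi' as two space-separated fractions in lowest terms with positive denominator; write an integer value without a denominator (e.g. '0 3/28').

C = [1/33, 2/11, 2/11, 5/11, 17/33, 25/33, 1]
j=0 picked index 1: u0 ∈ [1/33, 2/11)
j=1 picked index 3: u0 ∈ [3/77, 24/77)
j=2 picked index 3: u0 ∈ [-8/77, 13/77)
j=3 picked index 4: u0 ∈ [2/77, 20/231)
j=4 picked index 5: u0 ∈ [-13/231, 43/231)
j=5 picked index 6: u0 ∈ [10/231, 2/7)
j=6 picked index 6: u0 ∈ [-23/231, 1/7)
intersection: [10/231, 20/231)

10/231 20/231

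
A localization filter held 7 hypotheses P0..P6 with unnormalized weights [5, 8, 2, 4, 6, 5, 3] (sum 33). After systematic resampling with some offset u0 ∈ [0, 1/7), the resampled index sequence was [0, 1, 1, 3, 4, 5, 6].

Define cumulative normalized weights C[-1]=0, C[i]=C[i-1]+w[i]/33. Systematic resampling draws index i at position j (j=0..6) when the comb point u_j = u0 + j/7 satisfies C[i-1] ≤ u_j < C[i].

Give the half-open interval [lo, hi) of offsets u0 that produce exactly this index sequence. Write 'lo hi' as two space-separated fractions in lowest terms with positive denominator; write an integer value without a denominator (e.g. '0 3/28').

4/77 25/231

C = [5/33, 13/33, 5/11, 19/33, 25/33, 10/11, 1]
j=0 picked index 0: u0 ∈ [0, 5/33)
j=1 picked index 1: u0 ∈ [2/231, 58/231)
j=2 picked index 1: u0 ∈ [-31/231, 25/231)
j=3 picked index 3: u0 ∈ [2/77, 34/231)
j=4 picked index 4: u0 ∈ [1/231, 43/231)
j=5 picked index 5: u0 ∈ [10/231, 15/77)
j=6 picked index 6: u0 ∈ [4/77, 1/7)
intersection: [4/77, 25/231)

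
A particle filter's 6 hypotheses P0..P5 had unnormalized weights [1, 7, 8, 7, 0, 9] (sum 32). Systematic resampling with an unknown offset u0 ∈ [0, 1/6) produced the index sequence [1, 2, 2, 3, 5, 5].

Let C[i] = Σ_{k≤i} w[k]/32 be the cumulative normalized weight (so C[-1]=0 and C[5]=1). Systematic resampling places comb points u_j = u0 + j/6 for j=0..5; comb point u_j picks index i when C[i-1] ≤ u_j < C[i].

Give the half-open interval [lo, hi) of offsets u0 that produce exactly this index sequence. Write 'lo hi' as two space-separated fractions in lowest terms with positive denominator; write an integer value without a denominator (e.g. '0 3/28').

1/12 1/6

C = [1/32, 1/4, 1/2, 23/32, 23/32, 1]
j=0 picked index 1: u0 ∈ [1/32, 1/4)
j=1 picked index 2: u0 ∈ [1/12, 1/3)
j=2 picked index 2: u0 ∈ [-1/12, 1/6)
j=3 picked index 3: u0 ∈ [0, 7/32)
j=4 picked index 5: u0 ∈ [5/96, 1/3)
j=5 picked index 5: u0 ∈ [-11/96, 1/6)
intersection: [1/12, 1/6)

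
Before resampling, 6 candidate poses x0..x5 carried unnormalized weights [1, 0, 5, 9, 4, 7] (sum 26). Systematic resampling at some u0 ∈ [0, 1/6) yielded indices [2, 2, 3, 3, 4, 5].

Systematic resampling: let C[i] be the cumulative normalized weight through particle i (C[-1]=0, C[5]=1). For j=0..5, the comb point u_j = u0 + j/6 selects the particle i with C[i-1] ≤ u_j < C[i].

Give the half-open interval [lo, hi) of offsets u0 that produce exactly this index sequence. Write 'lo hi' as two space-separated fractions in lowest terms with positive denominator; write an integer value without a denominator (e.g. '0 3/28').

C = [1/26, 1/26, 3/13, 15/26, 19/26, 1]
j=0 picked index 2: u0 ∈ [1/26, 3/13)
j=1 picked index 2: u0 ∈ [-5/39, 5/78)
j=2 picked index 3: u0 ∈ [-4/39, 19/78)
j=3 picked index 3: u0 ∈ [-7/26, 1/13)
j=4 picked index 4: u0 ∈ [-7/78, 5/78)
j=5 picked index 5: u0 ∈ [-4/39, 1/6)
intersection: [1/26, 5/78)

1/26 5/78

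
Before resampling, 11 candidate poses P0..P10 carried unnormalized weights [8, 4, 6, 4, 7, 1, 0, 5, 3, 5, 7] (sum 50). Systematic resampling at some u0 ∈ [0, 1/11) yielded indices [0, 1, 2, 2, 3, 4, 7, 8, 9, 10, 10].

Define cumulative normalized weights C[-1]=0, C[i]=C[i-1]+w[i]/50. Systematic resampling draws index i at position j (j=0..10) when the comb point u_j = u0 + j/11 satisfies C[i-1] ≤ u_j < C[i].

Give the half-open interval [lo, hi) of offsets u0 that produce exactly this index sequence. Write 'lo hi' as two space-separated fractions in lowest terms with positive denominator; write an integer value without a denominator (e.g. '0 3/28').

19/275 21/275

C = [4/25, 6/25, 9/25, 11/25, 29/50, 3/5, 3/5, 7/10, 19/25, 43/50, 1]
j=0 picked index 0: u0 ∈ [0, 4/25)
j=1 picked index 1: u0 ∈ [19/275, 41/275)
j=2 picked index 2: u0 ∈ [16/275, 49/275)
j=3 picked index 2: u0 ∈ [-9/275, 24/275)
j=4 picked index 3: u0 ∈ [-1/275, 21/275)
j=5 picked index 4: u0 ∈ [-4/275, 69/550)
j=6 picked index 7: u0 ∈ [3/55, 17/110)
j=7 picked index 8: u0 ∈ [7/110, 34/275)
j=8 picked index 9: u0 ∈ [9/275, 73/550)
j=9 picked index 10: u0 ∈ [23/550, 2/11)
j=10 picked index 10: u0 ∈ [-27/550, 1/11)
intersection: [19/275, 21/275)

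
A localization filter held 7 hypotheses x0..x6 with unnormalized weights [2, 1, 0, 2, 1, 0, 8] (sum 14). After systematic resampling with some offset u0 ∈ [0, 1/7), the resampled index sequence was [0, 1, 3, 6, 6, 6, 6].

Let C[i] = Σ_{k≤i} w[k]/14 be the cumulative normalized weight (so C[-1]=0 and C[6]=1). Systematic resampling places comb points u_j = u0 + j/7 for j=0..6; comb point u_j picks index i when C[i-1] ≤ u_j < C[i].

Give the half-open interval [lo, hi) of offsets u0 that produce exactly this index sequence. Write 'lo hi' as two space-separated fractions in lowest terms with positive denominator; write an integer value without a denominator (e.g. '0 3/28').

0 1/14

C = [1/7, 3/14, 3/14, 5/14, 3/7, 3/7, 1]
j=0 picked index 0: u0 ∈ [0, 1/7)
j=1 picked index 1: u0 ∈ [0, 1/14)
j=2 picked index 3: u0 ∈ [-1/14, 1/14)
j=3 picked index 6: u0 ∈ [0, 4/7)
j=4 picked index 6: u0 ∈ [-1/7, 3/7)
j=5 picked index 6: u0 ∈ [-2/7, 2/7)
j=6 picked index 6: u0 ∈ [-3/7, 1/7)
intersection: [0, 1/14)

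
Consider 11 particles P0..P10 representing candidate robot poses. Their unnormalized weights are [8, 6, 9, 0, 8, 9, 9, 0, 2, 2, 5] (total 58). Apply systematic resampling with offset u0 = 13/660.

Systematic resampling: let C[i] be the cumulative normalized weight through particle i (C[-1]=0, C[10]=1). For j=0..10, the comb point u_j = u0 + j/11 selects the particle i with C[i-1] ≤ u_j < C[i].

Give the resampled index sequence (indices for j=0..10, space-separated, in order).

C = [4/29, 7/29, 23/58, 23/58, 31/58, 20/29, 49/58, 49/58, 51/58, 53/58, 1]
j=0: u_0=13/660 ∈ [0, 4/29) → index 0
j=1: u_1=73/660 ∈ [0, 4/29) → index 0
j=2: u_2=133/660 ∈ [4/29, 7/29) → index 1
j=3: u_3=193/660 ∈ [7/29, 23/58) → index 2
j=4: u_4=23/60 ∈ [7/29, 23/58) → index 2
j=5: u_5=313/660 ∈ [23/58, 31/58) → index 4
j=6: u_6=373/660 ∈ [31/58, 20/29) → index 5
j=7: u_7=433/660 ∈ [31/58, 20/29) → index 5
j=8: u_8=493/660 ∈ [20/29, 49/58) → index 6
j=9: u_9=553/660 ∈ [20/29, 49/58) → index 6
j=10: u_10=613/660 ∈ [53/58, 1) → index 10

0 0 1 2 2 4 5 5 6 6 10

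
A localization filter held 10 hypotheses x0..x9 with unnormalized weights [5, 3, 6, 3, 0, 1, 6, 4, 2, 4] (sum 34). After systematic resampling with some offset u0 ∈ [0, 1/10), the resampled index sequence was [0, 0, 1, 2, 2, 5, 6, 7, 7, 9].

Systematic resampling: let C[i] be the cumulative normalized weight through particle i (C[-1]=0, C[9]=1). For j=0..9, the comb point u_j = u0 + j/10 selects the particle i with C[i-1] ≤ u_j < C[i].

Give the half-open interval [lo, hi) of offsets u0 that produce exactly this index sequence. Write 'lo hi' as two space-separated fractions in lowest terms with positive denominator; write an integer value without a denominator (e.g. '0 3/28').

C = [5/34, 4/17, 7/17, 1/2, 1/2, 9/17, 12/17, 14/17, 15/17, 1]
j=0 picked index 0: u0 ∈ [0, 5/34)
j=1 picked index 0: u0 ∈ [-1/10, 4/85)
j=2 picked index 1: u0 ∈ [-9/170, 3/85)
j=3 picked index 2: u0 ∈ [-11/170, 19/170)
j=4 picked index 2: u0 ∈ [-14/85, 1/85)
j=5 picked index 5: u0 ∈ [0, 1/34)
j=6 picked index 6: u0 ∈ [-6/85, 9/85)
j=7 picked index 7: u0 ∈ [1/170, 21/170)
j=8 picked index 7: u0 ∈ [-8/85, 2/85)
j=9 picked index 9: u0 ∈ [-3/170, 1/10)
intersection: [1/170, 1/85)

1/170 1/85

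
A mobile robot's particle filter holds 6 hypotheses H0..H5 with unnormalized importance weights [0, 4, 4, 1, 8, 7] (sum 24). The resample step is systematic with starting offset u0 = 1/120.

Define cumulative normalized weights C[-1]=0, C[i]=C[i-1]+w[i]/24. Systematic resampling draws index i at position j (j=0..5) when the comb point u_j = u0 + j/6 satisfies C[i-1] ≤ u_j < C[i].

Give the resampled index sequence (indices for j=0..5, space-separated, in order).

C = [0, 1/6, 1/3, 3/8, 17/24, 1]
j=0: u_0=1/120 ∈ [0, 1/6) → index 1
j=1: u_1=7/40 ∈ [1/6, 1/3) → index 2
j=2: u_2=41/120 ∈ [1/3, 3/8) → index 3
j=3: u_3=61/120 ∈ [3/8, 17/24) → index 4
j=4: u_4=27/40 ∈ [3/8, 17/24) → index 4
j=5: u_5=101/120 ∈ [17/24, 1) → index 5

1 2 3 4 4 5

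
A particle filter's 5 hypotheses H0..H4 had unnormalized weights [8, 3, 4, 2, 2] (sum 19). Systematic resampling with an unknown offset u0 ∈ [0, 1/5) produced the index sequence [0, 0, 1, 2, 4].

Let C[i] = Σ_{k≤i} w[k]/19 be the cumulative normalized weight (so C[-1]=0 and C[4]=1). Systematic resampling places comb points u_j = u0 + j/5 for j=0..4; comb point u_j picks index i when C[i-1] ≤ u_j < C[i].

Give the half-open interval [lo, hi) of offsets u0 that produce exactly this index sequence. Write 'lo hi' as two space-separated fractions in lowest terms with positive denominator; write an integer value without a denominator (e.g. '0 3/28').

9/95 17/95

C = [8/19, 11/19, 15/19, 17/19, 1]
j=0 picked index 0: u0 ∈ [0, 8/19)
j=1 picked index 0: u0 ∈ [-1/5, 21/95)
j=2 picked index 1: u0 ∈ [2/95, 17/95)
j=3 picked index 2: u0 ∈ [-2/95, 18/95)
j=4 picked index 4: u0 ∈ [9/95, 1/5)
intersection: [9/95, 17/95)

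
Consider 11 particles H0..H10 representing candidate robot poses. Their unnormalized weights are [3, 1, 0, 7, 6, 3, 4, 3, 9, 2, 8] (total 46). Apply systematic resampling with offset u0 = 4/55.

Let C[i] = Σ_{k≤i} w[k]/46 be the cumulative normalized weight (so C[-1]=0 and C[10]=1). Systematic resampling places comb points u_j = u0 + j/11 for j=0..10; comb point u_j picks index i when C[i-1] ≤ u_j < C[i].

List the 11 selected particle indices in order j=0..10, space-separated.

C = [3/46, 2/23, 2/23, 11/46, 17/46, 10/23, 12/23, 27/46, 18/23, 19/23, 1]
j=0: u_0=4/55 ∈ [3/46, 2/23) → index 1
j=1: u_1=9/55 ∈ [2/23, 11/46) → index 3
j=2: u_2=14/55 ∈ [11/46, 17/46) → index 4
j=3: u_3=19/55 ∈ [11/46, 17/46) → index 4
j=4: u_4=24/55 ∈ [10/23, 12/23) → index 6
j=5: u_5=29/55 ∈ [12/23, 27/46) → index 7
j=6: u_6=34/55 ∈ [27/46, 18/23) → index 8
j=7: u_7=39/55 ∈ [27/46, 18/23) → index 8
j=8: u_8=4/5 ∈ [18/23, 19/23) → index 9
j=9: u_9=49/55 ∈ [19/23, 1) → index 10
j=10: u_10=54/55 ∈ [19/23, 1) → index 10

1 3 4 4 6 7 8 8 9 10 10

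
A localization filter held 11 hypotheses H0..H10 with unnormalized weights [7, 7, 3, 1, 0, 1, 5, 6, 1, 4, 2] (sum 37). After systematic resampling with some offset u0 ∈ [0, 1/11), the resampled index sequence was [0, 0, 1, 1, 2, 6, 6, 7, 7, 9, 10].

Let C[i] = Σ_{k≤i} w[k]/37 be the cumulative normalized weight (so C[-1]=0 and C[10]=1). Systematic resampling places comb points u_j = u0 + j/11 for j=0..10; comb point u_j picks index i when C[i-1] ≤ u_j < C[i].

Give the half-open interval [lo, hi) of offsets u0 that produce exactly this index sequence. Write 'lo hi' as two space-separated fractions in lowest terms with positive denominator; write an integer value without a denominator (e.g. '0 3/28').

C = [7/37, 14/37, 17/37, 18/37, 18/37, 19/37, 24/37, 30/37, 31/37, 35/37, 1]
j=0 picked index 0: u0 ∈ [0, 7/37)
j=1 picked index 0: u0 ∈ [-1/11, 40/407)
j=2 picked index 1: u0 ∈ [3/407, 80/407)
j=3 picked index 1: u0 ∈ [-34/407, 43/407)
j=4 picked index 2: u0 ∈ [6/407, 39/407)
j=5 picked index 6: u0 ∈ [24/407, 79/407)
j=6 picked index 6: u0 ∈ [-13/407, 42/407)
j=7 picked index 7: u0 ∈ [5/407, 71/407)
j=8 picked index 7: u0 ∈ [-32/407, 34/407)
j=9 picked index 9: u0 ∈ [8/407, 52/407)
j=10 picked index 10: u0 ∈ [15/407, 1/11)
intersection: [24/407, 34/407)

24/407 34/407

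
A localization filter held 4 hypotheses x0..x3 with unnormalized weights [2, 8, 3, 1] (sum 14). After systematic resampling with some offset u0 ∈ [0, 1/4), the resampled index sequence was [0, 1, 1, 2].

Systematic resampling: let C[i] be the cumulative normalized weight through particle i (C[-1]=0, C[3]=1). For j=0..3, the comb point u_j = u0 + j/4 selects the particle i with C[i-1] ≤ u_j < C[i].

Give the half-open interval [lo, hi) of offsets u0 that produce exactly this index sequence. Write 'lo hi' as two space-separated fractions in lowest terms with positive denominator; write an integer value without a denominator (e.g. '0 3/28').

0 1/7

C = [1/7, 5/7, 13/14, 1]
j=0 picked index 0: u0 ∈ [0, 1/7)
j=1 picked index 1: u0 ∈ [-3/28, 13/28)
j=2 picked index 1: u0 ∈ [-5/14, 3/14)
j=3 picked index 2: u0 ∈ [-1/28, 5/28)
intersection: [0, 1/7)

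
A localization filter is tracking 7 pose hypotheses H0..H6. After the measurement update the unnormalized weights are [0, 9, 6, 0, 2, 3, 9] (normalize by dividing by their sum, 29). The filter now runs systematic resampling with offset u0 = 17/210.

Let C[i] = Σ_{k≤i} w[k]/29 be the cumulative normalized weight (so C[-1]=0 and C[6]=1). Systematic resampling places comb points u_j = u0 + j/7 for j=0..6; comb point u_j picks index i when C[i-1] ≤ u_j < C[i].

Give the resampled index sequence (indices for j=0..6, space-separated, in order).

C = [0, 9/29, 15/29, 15/29, 17/29, 20/29, 1]
j=0: u_0=17/210 ∈ [0, 9/29) → index 1
j=1: u_1=47/210 ∈ [0, 9/29) → index 1
j=2: u_2=11/30 ∈ [9/29, 15/29) → index 2
j=3: u_3=107/210 ∈ [9/29, 15/29) → index 2
j=4: u_4=137/210 ∈ [17/29, 20/29) → index 5
j=5: u_5=167/210 ∈ [20/29, 1) → index 6
j=6: u_6=197/210 ∈ [20/29, 1) → index 6

1 1 2 2 5 6 6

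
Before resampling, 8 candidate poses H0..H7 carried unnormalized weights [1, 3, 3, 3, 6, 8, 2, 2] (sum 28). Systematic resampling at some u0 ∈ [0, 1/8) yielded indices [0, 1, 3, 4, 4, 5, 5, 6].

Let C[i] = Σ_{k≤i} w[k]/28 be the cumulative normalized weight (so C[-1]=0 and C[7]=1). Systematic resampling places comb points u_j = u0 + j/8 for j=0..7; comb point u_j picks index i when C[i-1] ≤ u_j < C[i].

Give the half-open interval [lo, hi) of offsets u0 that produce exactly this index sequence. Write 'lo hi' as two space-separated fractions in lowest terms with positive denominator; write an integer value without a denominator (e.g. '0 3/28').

C = [1/28, 1/7, 1/4, 5/14, 4/7, 6/7, 13/14, 1]
j=0 picked index 0: u0 ∈ [0, 1/28)
j=1 picked index 1: u0 ∈ [-5/56, 1/56)
j=2 picked index 3: u0 ∈ [0, 3/28)
j=3 picked index 4: u0 ∈ [-1/56, 11/56)
j=4 picked index 4: u0 ∈ [-1/7, 1/14)
j=5 picked index 5: u0 ∈ [-3/56, 13/56)
j=6 picked index 5: u0 ∈ [-5/28, 3/28)
j=7 picked index 6: u0 ∈ [-1/56, 3/56)
intersection: [0, 1/56)

0 1/56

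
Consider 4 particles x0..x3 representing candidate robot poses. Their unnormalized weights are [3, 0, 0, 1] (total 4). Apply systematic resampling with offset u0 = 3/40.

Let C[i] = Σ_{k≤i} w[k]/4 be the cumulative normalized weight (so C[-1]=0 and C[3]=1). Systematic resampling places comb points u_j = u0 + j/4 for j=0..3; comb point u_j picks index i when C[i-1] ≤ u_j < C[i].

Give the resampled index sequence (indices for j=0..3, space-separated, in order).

0 0 0 3

C = [3/4, 3/4, 3/4, 1]
j=0: u_0=3/40 ∈ [0, 3/4) → index 0
j=1: u_1=13/40 ∈ [0, 3/4) → index 0
j=2: u_2=23/40 ∈ [0, 3/4) → index 0
j=3: u_3=33/40 ∈ [3/4, 1) → index 3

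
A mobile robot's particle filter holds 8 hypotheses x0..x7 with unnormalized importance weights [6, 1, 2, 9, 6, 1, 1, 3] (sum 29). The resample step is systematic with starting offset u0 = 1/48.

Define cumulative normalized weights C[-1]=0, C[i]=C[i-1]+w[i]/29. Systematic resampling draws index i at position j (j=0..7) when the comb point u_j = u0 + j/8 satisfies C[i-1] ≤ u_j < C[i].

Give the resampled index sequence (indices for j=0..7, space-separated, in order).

0 0 2 3 3 4 4 6

C = [6/29, 7/29, 9/29, 18/29, 24/29, 25/29, 26/29, 1]
j=0: u_0=1/48 ∈ [0, 6/29) → index 0
j=1: u_1=7/48 ∈ [0, 6/29) → index 0
j=2: u_2=13/48 ∈ [7/29, 9/29) → index 2
j=3: u_3=19/48 ∈ [9/29, 18/29) → index 3
j=4: u_4=25/48 ∈ [9/29, 18/29) → index 3
j=5: u_5=31/48 ∈ [18/29, 24/29) → index 4
j=6: u_6=37/48 ∈ [18/29, 24/29) → index 4
j=7: u_7=43/48 ∈ [25/29, 26/29) → index 6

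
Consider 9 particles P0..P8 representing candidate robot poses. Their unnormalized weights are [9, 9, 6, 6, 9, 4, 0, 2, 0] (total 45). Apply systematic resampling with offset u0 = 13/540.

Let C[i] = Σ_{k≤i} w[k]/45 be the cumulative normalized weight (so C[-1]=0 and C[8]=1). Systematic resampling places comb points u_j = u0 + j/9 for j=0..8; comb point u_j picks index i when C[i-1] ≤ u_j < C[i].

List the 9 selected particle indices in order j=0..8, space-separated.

0 0 1 1 2 3 4 4 5

C = [1/5, 2/5, 8/15, 2/3, 13/15, 43/45, 43/45, 1, 1]
j=0: u_0=13/540 ∈ [0, 1/5) → index 0
j=1: u_1=73/540 ∈ [0, 1/5) → index 0
j=2: u_2=133/540 ∈ [1/5, 2/5) → index 1
j=3: u_3=193/540 ∈ [1/5, 2/5) → index 1
j=4: u_4=253/540 ∈ [2/5, 8/15) → index 2
j=5: u_5=313/540 ∈ [8/15, 2/3) → index 3
j=6: u_6=373/540 ∈ [2/3, 13/15) → index 4
j=7: u_7=433/540 ∈ [2/3, 13/15) → index 4
j=8: u_8=493/540 ∈ [13/15, 43/45) → index 5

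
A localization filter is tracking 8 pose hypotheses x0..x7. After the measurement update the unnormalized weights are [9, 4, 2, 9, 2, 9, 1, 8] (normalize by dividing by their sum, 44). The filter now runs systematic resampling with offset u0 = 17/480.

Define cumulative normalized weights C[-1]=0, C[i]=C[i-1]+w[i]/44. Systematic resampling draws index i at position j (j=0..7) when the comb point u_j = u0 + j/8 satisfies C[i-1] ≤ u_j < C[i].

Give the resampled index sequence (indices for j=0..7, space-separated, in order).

C = [9/44, 13/44, 15/44, 6/11, 13/22, 35/44, 9/11, 1]
j=0: u_0=17/480 ∈ [0, 9/44) → index 0
j=1: u_1=77/480 ∈ [0, 9/44) → index 0
j=2: u_2=137/480 ∈ [9/44, 13/44) → index 1
j=3: u_3=197/480 ∈ [15/44, 6/11) → index 3
j=4: u_4=257/480 ∈ [15/44, 6/11) → index 3
j=5: u_5=317/480 ∈ [13/22, 35/44) → index 5
j=6: u_6=377/480 ∈ [13/22, 35/44) → index 5
j=7: u_7=437/480 ∈ [9/11, 1) → index 7

0 0 1 3 3 5 5 7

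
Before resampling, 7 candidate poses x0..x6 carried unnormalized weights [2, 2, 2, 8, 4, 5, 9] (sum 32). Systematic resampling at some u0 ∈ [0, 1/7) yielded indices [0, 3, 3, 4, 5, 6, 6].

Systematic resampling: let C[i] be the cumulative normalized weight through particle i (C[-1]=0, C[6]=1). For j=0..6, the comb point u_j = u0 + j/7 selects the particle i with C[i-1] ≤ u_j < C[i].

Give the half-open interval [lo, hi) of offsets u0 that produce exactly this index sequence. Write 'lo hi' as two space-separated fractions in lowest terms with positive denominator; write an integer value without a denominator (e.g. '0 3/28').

5/112 1/16

C = [1/16, 1/8, 3/16, 7/16, 9/16, 23/32, 1]
j=0 picked index 0: u0 ∈ [0, 1/16)
j=1 picked index 3: u0 ∈ [5/112, 33/112)
j=2 picked index 3: u0 ∈ [-11/112, 17/112)
j=3 picked index 4: u0 ∈ [1/112, 15/112)
j=4 picked index 5: u0 ∈ [-1/112, 33/224)
j=5 picked index 6: u0 ∈ [1/224, 2/7)
j=6 picked index 6: u0 ∈ [-31/224, 1/7)
intersection: [5/112, 1/16)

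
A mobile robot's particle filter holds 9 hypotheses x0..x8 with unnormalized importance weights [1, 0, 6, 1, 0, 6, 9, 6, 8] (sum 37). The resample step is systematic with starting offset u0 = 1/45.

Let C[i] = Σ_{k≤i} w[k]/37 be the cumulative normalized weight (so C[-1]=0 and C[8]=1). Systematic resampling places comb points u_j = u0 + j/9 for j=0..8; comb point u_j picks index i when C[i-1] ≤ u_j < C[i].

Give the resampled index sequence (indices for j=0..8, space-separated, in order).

C = [1/37, 1/37, 7/37, 8/37, 8/37, 14/37, 23/37, 29/37, 1]
j=0: u_0=1/45 ∈ [0, 1/37) → index 0
j=1: u_1=2/15 ∈ [1/37, 7/37) → index 2
j=2: u_2=11/45 ∈ [8/37, 14/37) → index 5
j=3: u_3=16/45 ∈ [8/37, 14/37) → index 5
j=4: u_4=7/15 ∈ [14/37, 23/37) → index 6
j=5: u_5=26/45 ∈ [14/37, 23/37) → index 6
j=6: u_6=31/45 ∈ [23/37, 29/37) → index 7
j=7: u_7=4/5 ∈ [29/37, 1) → index 8
j=8: u_8=41/45 ∈ [29/37, 1) → index 8

0 2 5 5 6 6 7 8 8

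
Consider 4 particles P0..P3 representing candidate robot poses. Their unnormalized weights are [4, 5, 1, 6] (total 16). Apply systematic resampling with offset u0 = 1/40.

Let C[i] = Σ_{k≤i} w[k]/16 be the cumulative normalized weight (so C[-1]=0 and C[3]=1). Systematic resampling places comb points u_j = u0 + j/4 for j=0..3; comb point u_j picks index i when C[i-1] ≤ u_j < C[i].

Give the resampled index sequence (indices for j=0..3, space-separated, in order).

C = [1/4, 9/16, 5/8, 1]
j=0: u_0=1/40 ∈ [0, 1/4) → index 0
j=1: u_1=11/40 ∈ [1/4, 9/16) → index 1
j=2: u_2=21/40 ∈ [1/4, 9/16) → index 1
j=3: u_3=31/40 ∈ [5/8, 1) → index 3

0 1 1 3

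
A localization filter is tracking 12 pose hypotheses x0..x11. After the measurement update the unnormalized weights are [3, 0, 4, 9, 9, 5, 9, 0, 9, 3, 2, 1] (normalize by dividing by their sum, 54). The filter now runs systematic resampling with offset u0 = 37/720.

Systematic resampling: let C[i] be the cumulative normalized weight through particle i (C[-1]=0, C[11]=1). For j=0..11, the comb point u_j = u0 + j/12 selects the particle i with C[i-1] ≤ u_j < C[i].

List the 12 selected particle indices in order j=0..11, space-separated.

0 3 3 4 4 5 5 6 6 8 8 10

C = [1/18, 1/18, 7/54, 8/27, 25/54, 5/9, 13/18, 13/18, 8/9, 17/18, 53/54, 1]
j=0: u_0=37/720 ∈ [0, 1/18) → index 0
j=1: u_1=97/720 ∈ [7/54, 8/27) → index 3
j=2: u_2=157/720 ∈ [7/54, 8/27) → index 3
j=3: u_3=217/720 ∈ [8/27, 25/54) → index 4
j=4: u_4=277/720 ∈ [8/27, 25/54) → index 4
j=5: u_5=337/720 ∈ [25/54, 5/9) → index 5
j=6: u_6=397/720 ∈ [25/54, 5/9) → index 5
j=7: u_7=457/720 ∈ [5/9, 13/18) → index 6
j=8: u_8=517/720 ∈ [5/9, 13/18) → index 6
j=9: u_9=577/720 ∈ [13/18, 8/9) → index 8
j=10: u_10=637/720 ∈ [13/18, 8/9) → index 8
j=11: u_11=697/720 ∈ [17/18, 53/54) → index 10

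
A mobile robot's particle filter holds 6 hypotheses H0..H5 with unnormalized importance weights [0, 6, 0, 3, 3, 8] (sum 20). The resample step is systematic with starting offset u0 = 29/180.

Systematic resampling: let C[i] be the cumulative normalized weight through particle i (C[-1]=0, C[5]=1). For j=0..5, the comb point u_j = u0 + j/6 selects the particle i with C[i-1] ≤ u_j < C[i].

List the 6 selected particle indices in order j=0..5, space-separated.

1 3 4 5 5 5

C = [0, 3/10, 3/10, 9/20, 3/5, 1]
j=0: u_0=29/180 ∈ [0, 3/10) → index 1
j=1: u_1=59/180 ∈ [3/10, 9/20) → index 3
j=2: u_2=89/180 ∈ [9/20, 3/5) → index 4
j=3: u_3=119/180 ∈ [3/5, 1) → index 5
j=4: u_4=149/180 ∈ [3/5, 1) → index 5
j=5: u_5=179/180 ∈ [3/5, 1) → index 5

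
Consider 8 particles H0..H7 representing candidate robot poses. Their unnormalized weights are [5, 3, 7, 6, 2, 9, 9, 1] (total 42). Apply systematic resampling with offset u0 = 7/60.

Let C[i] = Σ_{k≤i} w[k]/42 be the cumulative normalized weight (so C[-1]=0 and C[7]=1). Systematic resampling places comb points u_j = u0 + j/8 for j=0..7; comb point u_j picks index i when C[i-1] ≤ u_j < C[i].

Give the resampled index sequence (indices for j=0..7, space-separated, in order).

0 2 3 3 5 5 6 7

C = [5/42, 4/21, 5/14, 1/2, 23/42, 16/21, 41/42, 1]
j=0: u_0=7/60 ∈ [0, 5/42) → index 0
j=1: u_1=29/120 ∈ [4/21, 5/14) → index 2
j=2: u_2=11/30 ∈ [5/14, 1/2) → index 3
j=3: u_3=59/120 ∈ [5/14, 1/2) → index 3
j=4: u_4=37/60 ∈ [23/42, 16/21) → index 5
j=5: u_5=89/120 ∈ [23/42, 16/21) → index 5
j=6: u_6=13/15 ∈ [16/21, 41/42) → index 6
j=7: u_7=119/120 ∈ [41/42, 1) → index 7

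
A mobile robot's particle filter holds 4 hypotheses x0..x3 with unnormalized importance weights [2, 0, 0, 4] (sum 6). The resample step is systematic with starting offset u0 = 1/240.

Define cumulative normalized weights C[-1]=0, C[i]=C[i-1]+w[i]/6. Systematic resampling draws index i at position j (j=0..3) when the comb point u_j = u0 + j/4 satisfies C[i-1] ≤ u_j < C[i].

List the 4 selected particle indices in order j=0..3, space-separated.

C = [1/3, 1/3, 1/3, 1]
j=0: u_0=1/240 ∈ [0, 1/3) → index 0
j=1: u_1=61/240 ∈ [0, 1/3) → index 0
j=2: u_2=121/240 ∈ [1/3, 1) → index 3
j=3: u_3=181/240 ∈ [1/3, 1) → index 3

0 0 3 3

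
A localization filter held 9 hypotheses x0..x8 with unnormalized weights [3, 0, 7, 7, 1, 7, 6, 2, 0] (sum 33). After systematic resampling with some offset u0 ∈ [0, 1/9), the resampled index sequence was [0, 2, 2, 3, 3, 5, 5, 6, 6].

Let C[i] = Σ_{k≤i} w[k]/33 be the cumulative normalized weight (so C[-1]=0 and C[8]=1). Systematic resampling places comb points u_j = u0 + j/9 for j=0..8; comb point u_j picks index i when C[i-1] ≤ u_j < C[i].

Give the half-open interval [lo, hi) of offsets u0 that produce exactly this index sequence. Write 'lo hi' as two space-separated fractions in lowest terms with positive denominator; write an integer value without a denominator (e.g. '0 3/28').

C = [1/11, 1/11, 10/33, 17/33, 6/11, 25/33, 31/33, 1, 1]
j=0 picked index 0: u0 ∈ [0, 1/11)
j=1 picked index 2: u0 ∈ [-2/99, 19/99)
j=2 picked index 2: u0 ∈ [-13/99, 8/99)
j=3 picked index 3: u0 ∈ [-1/33, 2/11)
j=4 picked index 3: u0 ∈ [-14/99, 7/99)
j=5 picked index 5: u0 ∈ [-1/99, 20/99)
j=6 picked index 5: u0 ∈ [-4/33, 1/11)
j=7 picked index 6: u0 ∈ [-2/99, 16/99)
j=8 picked index 6: u0 ∈ [-13/99, 5/99)
intersection: [0, 5/99)

0 5/99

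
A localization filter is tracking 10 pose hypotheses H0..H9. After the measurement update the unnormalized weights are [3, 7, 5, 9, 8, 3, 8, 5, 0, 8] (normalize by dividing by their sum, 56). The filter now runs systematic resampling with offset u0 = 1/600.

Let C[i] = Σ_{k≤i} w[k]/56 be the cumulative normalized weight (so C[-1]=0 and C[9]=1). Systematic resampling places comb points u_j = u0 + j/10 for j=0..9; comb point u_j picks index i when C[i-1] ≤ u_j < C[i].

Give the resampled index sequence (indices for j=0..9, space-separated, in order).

0 1 2 3 3 4 5 6 7 9

C = [3/56, 5/28, 15/56, 3/7, 4/7, 5/8, 43/56, 6/7, 6/7, 1]
j=0: u_0=1/600 ∈ [0, 3/56) → index 0
j=1: u_1=61/600 ∈ [3/56, 5/28) → index 1
j=2: u_2=121/600 ∈ [5/28, 15/56) → index 2
j=3: u_3=181/600 ∈ [15/56, 3/7) → index 3
j=4: u_4=241/600 ∈ [15/56, 3/7) → index 3
j=5: u_5=301/600 ∈ [3/7, 4/7) → index 4
j=6: u_6=361/600 ∈ [4/7, 5/8) → index 5
j=7: u_7=421/600 ∈ [5/8, 43/56) → index 6
j=8: u_8=481/600 ∈ [43/56, 6/7) → index 7
j=9: u_9=541/600 ∈ [6/7, 1) → index 9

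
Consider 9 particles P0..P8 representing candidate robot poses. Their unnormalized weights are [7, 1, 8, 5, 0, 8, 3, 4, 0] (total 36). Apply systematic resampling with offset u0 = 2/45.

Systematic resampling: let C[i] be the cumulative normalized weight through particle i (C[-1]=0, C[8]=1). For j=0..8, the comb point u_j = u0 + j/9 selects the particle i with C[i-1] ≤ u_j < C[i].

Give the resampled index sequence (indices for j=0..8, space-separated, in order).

0 0 2 2 3 5 5 6 7

C = [7/36, 2/9, 4/9, 7/12, 7/12, 29/36, 8/9, 1, 1]
j=0: u_0=2/45 ∈ [0, 7/36) → index 0
j=1: u_1=7/45 ∈ [0, 7/36) → index 0
j=2: u_2=4/15 ∈ [2/9, 4/9) → index 2
j=3: u_3=17/45 ∈ [2/9, 4/9) → index 2
j=4: u_4=22/45 ∈ [4/9, 7/12) → index 3
j=5: u_5=3/5 ∈ [7/12, 29/36) → index 5
j=6: u_6=32/45 ∈ [7/12, 29/36) → index 5
j=7: u_7=37/45 ∈ [29/36, 8/9) → index 6
j=8: u_8=14/15 ∈ [8/9, 1) → index 7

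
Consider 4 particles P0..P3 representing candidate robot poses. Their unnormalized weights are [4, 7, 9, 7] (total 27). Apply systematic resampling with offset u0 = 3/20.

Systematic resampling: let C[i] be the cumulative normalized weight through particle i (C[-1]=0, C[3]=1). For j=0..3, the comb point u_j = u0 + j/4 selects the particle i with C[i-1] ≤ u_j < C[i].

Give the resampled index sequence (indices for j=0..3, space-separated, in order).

1 1 2 3

C = [4/27, 11/27, 20/27, 1]
j=0: u_0=3/20 ∈ [4/27, 11/27) → index 1
j=1: u_1=2/5 ∈ [4/27, 11/27) → index 1
j=2: u_2=13/20 ∈ [11/27, 20/27) → index 2
j=3: u_3=9/10 ∈ [20/27, 1) → index 3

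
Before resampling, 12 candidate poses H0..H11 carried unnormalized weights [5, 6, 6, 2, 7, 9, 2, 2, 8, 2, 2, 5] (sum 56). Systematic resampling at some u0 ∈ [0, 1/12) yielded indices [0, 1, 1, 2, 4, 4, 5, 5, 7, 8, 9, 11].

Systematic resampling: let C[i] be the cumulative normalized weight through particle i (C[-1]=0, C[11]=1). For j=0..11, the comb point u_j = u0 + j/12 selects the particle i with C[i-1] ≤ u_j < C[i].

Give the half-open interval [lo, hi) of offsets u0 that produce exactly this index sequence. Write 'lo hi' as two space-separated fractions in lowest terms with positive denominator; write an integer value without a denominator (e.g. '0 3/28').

1/168 5/168

C = [5/56, 11/56, 17/56, 19/56, 13/28, 5/8, 37/56, 39/56, 47/56, 7/8, 51/56, 1]
j=0 picked index 0: u0 ∈ [0, 5/56)
j=1 picked index 1: u0 ∈ [1/168, 19/168)
j=2 picked index 1: u0 ∈ [-13/168, 5/168)
j=3 picked index 2: u0 ∈ [-3/56, 3/56)
j=4 picked index 4: u0 ∈ [1/168, 11/84)
j=5 picked index 4: u0 ∈ [-13/168, 1/21)
j=6 picked index 5: u0 ∈ [-1/28, 1/8)
j=7 picked index 5: u0 ∈ [-5/42, 1/24)
j=8 picked index 7: u0 ∈ [-1/168, 5/168)
j=9 picked index 8: u0 ∈ [-3/56, 5/56)
j=10 picked index 9: u0 ∈ [1/168, 1/24)
j=11 picked index 11: u0 ∈ [-1/168, 1/12)
intersection: [1/168, 5/168)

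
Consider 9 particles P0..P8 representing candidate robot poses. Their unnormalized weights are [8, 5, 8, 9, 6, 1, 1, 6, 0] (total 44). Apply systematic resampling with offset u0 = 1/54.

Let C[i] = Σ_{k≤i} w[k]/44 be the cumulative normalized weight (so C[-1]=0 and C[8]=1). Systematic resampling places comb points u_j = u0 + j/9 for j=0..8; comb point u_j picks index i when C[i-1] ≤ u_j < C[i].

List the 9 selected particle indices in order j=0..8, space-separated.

C = [2/11, 13/44, 21/44, 15/22, 9/11, 37/44, 19/22, 1, 1]
j=0: u_0=1/54 ∈ [0, 2/11) → index 0
j=1: u_1=7/54 ∈ [0, 2/11) → index 0
j=2: u_2=13/54 ∈ [2/11, 13/44) → index 1
j=3: u_3=19/54 ∈ [13/44, 21/44) → index 2
j=4: u_4=25/54 ∈ [13/44, 21/44) → index 2
j=5: u_5=31/54 ∈ [21/44, 15/22) → index 3
j=6: u_6=37/54 ∈ [15/22, 9/11) → index 4
j=7: u_7=43/54 ∈ [15/22, 9/11) → index 4
j=8: u_8=49/54 ∈ [19/22, 1) → index 7

0 0 1 2 2 3 4 4 7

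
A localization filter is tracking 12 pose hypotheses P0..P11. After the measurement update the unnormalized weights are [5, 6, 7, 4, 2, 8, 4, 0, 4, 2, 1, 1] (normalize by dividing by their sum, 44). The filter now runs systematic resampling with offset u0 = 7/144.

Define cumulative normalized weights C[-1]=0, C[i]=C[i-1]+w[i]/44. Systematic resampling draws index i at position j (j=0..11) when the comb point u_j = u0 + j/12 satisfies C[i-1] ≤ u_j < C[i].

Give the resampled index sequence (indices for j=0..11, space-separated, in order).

C = [5/44, 1/4, 9/22, 1/2, 6/11, 8/11, 9/11, 9/11, 10/11, 21/22, 43/44, 1]
j=0: u_0=7/144 ∈ [0, 5/44) → index 0
j=1: u_1=19/144 ∈ [5/44, 1/4) → index 1
j=2: u_2=31/144 ∈ [5/44, 1/4) → index 1
j=3: u_3=43/144 ∈ [1/4, 9/22) → index 2
j=4: u_4=55/144 ∈ [1/4, 9/22) → index 2
j=5: u_5=67/144 ∈ [9/22, 1/2) → index 3
j=6: u_6=79/144 ∈ [6/11, 8/11) → index 5
j=7: u_7=91/144 ∈ [6/11, 8/11) → index 5
j=8: u_8=103/144 ∈ [6/11, 8/11) → index 5
j=9: u_9=115/144 ∈ [8/11, 9/11) → index 6
j=10: u_10=127/144 ∈ [9/11, 10/11) → index 8
j=11: u_11=139/144 ∈ [21/22, 43/44) → index 10

0 1 1 2 2 3 5 5 5 6 8 10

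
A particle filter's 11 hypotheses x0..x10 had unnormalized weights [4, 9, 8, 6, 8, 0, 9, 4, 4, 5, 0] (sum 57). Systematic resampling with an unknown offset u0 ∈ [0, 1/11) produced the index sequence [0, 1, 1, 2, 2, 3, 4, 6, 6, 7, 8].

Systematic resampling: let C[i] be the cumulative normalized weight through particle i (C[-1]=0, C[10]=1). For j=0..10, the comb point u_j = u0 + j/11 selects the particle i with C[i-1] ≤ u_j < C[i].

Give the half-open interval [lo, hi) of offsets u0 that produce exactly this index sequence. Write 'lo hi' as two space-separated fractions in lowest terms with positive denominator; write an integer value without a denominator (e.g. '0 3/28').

0 2/627

C = [4/57, 13/57, 7/19, 9/19, 35/57, 35/57, 44/57, 16/19, 52/57, 1, 1]
j=0 picked index 0: u0 ∈ [0, 4/57)
j=1 picked index 1: u0 ∈ [-13/627, 86/627)
j=2 picked index 1: u0 ∈ [-70/627, 29/627)
j=3 picked index 2: u0 ∈ [-28/627, 20/209)
j=4 picked index 2: u0 ∈ [-85/627, 1/209)
j=5 picked index 3: u0 ∈ [-18/209, 4/209)
j=6 picked index 4: u0 ∈ [-15/209, 43/627)
j=7 picked index 6: u0 ∈ [-14/627, 85/627)
j=8 picked index 6: u0 ∈ [-71/627, 28/627)
j=9 picked index 7: u0 ∈ [-29/627, 5/209)
j=10 picked index 8: u0 ∈ [-14/209, 2/627)
intersection: [0, 2/627)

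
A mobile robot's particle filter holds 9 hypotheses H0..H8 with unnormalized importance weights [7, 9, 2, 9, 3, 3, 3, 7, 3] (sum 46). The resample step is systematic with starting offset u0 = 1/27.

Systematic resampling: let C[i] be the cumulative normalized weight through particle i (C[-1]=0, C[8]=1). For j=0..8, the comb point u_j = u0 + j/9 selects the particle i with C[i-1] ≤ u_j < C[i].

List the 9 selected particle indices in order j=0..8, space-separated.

C = [7/46, 8/23, 9/23, 27/46, 15/23, 33/46, 18/23, 43/46, 1]
j=0: u_0=1/27 ∈ [0, 7/46) → index 0
j=1: u_1=4/27 ∈ [0, 7/46) → index 0
j=2: u_2=7/27 ∈ [7/46, 8/23) → index 1
j=3: u_3=10/27 ∈ [8/23, 9/23) → index 2
j=4: u_4=13/27 ∈ [9/23, 27/46) → index 3
j=5: u_5=16/27 ∈ [27/46, 15/23) → index 4
j=6: u_6=19/27 ∈ [15/23, 33/46) → index 5
j=7: u_7=22/27 ∈ [18/23, 43/46) → index 7
j=8: u_8=25/27 ∈ [18/23, 43/46) → index 7

0 0 1 2 3 4 5 7 7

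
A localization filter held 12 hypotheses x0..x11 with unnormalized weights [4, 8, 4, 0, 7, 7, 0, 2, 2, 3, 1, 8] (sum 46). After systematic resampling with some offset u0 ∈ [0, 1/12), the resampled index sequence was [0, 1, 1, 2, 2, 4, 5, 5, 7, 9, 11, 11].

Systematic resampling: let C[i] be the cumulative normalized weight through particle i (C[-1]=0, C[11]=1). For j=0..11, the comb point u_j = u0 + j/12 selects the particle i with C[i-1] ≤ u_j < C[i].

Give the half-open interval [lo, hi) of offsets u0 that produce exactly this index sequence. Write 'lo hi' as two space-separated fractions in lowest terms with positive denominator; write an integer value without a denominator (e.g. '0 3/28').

1/92 1/69

C = [2/23, 6/23, 8/23, 8/23, 1/2, 15/23, 15/23, 16/23, 17/23, 37/46, 19/23, 1]
j=0 picked index 0: u0 ∈ [0, 2/23)
j=1 picked index 1: u0 ∈ [1/276, 49/276)
j=2 picked index 1: u0 ∈ [-11/138, 13/138)
j=3 picked index 2: u0 ∈ [1/92, 9/92)
j=4 picked index 2: u0 ∈ [-5/69, 1/69)
j=5 picked index 4: u0 ∈ [-19/276, 1/12)
j=6 picked index 5: u0 ∈ [0, 7/46)
j=7 picked index 5: u0 ∈ [-1/12, 19/276)
j=8 picked index 7: u0 ∈ [-1/69, 2/69)
j=9 picked index 9: u0 ∈ [-1/92, 5/92)
j=10 picked index 11: u0 ∈ [-1/138, 1/6)
j=11 picked index 11: u0 ∈ [-25/276, 1/12)
intersection: [1/92, 1/69)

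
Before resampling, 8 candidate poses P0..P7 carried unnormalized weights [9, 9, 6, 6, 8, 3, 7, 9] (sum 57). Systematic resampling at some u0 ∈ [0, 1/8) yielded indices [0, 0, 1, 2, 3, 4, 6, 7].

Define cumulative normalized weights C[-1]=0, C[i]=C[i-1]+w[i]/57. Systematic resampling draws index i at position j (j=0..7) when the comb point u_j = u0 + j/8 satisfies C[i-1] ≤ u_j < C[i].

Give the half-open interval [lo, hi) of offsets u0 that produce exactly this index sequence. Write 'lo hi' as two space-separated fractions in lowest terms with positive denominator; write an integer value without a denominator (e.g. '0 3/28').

0 1/38

C = [3/19, 6/19, 8/19, 10/19, 2/3, 41/57, 16/19, 1]
j=0 picked index 0: u0 ∈ [0, 3/19)
j=1 picked index 0: u0 ∈ [-1/8, 5/152)
j=2 picked index 1: u0 ∈ [-7/76, 5/76)
j=3 picked index 2: u0 ∈ [-9/152, 7/152)
j=4 picked index 3: u0 ∈ [-3/38, 1/38)
j=5 picked index 4: u0 ∈ [-15/152, 1/24)
j=6 picked index 6: u0 ∈ [-7/228, 7/76)
j=7 picked index 7: u0 ∈ [-5/152, 1/8)
intersection: [0, 1/38)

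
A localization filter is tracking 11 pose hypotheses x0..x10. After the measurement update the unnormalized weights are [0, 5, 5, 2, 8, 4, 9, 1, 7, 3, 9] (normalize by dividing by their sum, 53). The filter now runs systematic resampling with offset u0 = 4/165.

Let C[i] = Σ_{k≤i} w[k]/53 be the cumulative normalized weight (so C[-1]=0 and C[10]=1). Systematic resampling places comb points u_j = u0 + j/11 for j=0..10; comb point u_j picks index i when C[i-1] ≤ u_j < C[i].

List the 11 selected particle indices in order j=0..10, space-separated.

1 2 3 4 5 6 6 8 8 10 10

C = [0, 5/53, 10/53, 12/53, 20/53, 24/53, 33/53, 34/53, 41/53, 44/53, 1]
j=0: u_0=4/165 ∈ [0, 5/53) → index 1
j=1: u_1=19/165 ∈ [5/53, 10/53) → index 2
j=2: u_2=34/165 ∈ [10/53, 12/53) → index 3
j=3: u_3=49/165 ∈ [12/53, 20/53) → index 4
j=4: u_4=64/165 ∈ [20/53, 24/53) → index 5
j=5: u_5=79/165 ∈ [24/53, 33/53) → index 6
j=6: u_6=94/165 ∈ [24/53, 33/53) → index 6
j=7: u_7=109/165 ∈ [34/53, 41/53) → index 8
j=8: u_8=124/165 ∈ [34/53, 41/53) → index 8
j=9: u_9=139/165 ∈ [44/53, 1) → index 10
j=10: u_10=14/15 ∈ [44/53, 1) → index 10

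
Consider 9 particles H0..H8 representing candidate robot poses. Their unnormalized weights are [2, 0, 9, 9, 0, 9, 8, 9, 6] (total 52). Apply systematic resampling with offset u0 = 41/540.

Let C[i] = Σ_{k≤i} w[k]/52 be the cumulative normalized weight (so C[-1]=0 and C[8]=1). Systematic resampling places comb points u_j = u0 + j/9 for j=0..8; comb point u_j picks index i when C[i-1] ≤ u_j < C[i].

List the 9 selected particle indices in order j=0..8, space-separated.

C = [1/26, 1/26, 11/52, 5/13, 5/13, 29/52, 37/52, 23/26, 1]
j=0: u_0=41/540 ∈ [1/26, 11/52) → index 2
j=1: u_1=101/540 ∈ [1/26, 11/52) → index 2
j=2: u_2=161/540 ∈ [11/52, 5/13) → index 3
j=3: u_3=221/540 ∈ [5/13, 29/52) → index 5
j=4: u_4=281/540 ∈ [5/13, 29/52) → index 5
j=5: u_5=341/540 ∈ [29/52, 37/52) → index 6
j=6: u_6=401/540 ∈ [37/52, 23/26) → index 7
j=7: u_7=461/540 ∈ [37/52, 23/26) → index 7
j=8: u_8=521/540 ∈ [23/26, 1) → index 8

2 2 3 5 5 6 7 7 8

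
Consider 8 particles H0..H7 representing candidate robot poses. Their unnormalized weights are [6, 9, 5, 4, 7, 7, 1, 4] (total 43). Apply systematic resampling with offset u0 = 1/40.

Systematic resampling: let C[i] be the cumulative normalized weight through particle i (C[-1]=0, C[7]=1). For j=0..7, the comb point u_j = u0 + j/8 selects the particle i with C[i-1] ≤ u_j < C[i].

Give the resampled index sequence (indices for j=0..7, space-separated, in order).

0 1 1 2 3 4 5 6

C = [6/43, 15/43, 20/43, 24/43, 31/43, 38/43, 39/43, 1]
j=0: u_0=1/40 ∈ [0, 6/43) → index 0
j=1: u_1=3/20 ∈ [6/43, 15/43) → index 1
j=2: u_2=11/40 ∈ [6/43, 15/43) → index 1
j=3: u_3=2/5 ∈ [15/43, 20/43) → index 2
j=4: u_4=21/40 ∈ [20/43, 24/43) → index 3
j=5: u_5=13/20 ∈ [24/43, 31/43) → index 4
j=6: u_6=31/40 ∈ [31/43, 38/43) → index 5
j=7: u_7=9/10 ∈ [38/43, 39/43) → index 6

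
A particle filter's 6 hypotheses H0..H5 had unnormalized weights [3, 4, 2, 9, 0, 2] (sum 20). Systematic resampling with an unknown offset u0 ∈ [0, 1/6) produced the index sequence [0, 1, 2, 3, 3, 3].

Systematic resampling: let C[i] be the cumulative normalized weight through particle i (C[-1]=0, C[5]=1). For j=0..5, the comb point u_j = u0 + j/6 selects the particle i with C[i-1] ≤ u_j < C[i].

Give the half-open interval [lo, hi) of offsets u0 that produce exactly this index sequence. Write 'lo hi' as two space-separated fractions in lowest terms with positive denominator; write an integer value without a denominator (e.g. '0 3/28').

1/60 1/15

C = [3/20, 7/20, 9/20, 9/10, 9/10, 1]
j=0 picked index 0: u0 ∈ [0, 3/20)
j=1 picked index 1: u0 ∈ [-1/60, 11/60)
j=2 picked index 2: u0 ∈ [1/60, 7/60)
j=3 picked index 3: u0 ∈ [-1/20, 2/5)
j=4 picked index 3: u0 ∈ [-13/60, 7/30)
j=5 picked index 3: u0 ∈ [-23/60, 1/15)
intersection: [1/60, 1/15)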